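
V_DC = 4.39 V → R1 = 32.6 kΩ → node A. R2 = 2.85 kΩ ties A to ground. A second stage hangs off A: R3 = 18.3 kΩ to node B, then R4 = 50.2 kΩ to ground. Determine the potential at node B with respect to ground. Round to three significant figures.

V_B ≈ 0.249 V

Node A sees R2 in parallel with the series input of stage 2, R3 + R4 = 68.50 kΩ.
Effective lower resistance at A: R2 ‖ 68.50 = 2.736 kΩ.
So V_A = 4.39 × 0.07743 = 0.3399 V.
Then the unloaded second divider: V_B = V_A × R4/(R3+R4) = 0.3399 × 0.7328 = 0.2491 V.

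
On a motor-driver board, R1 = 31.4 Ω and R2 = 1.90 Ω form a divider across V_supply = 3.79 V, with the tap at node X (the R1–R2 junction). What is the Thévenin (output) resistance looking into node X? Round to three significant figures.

Looking into X with the source shorted: R_th = R1·R2/(R1+R2) = 31.40 × 1.90/33.30 = 1.792 Ω.

R_th ≈ 1.79 Ω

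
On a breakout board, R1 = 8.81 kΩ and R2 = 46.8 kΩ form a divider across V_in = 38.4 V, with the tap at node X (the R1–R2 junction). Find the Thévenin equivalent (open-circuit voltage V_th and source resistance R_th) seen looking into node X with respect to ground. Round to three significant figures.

V_th ≈ 32.3 V, R_th ≈ 7.41 kΩ

V_th is the unloaded tap voltage: V_in · R2/(R1+R2) = 38.4 × 0.8416 = 32.32 V.
Looking into X with the source shorted: R_th = R1·R2/(R1+R2) = 8.810 × 46.8/55.61 = 7.414 kΩ.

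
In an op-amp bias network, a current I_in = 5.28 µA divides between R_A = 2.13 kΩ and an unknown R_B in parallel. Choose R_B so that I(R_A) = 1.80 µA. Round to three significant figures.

R_B ≈ 1.10 kΩ

The fraction through R_A equals R_B/(R_A+R_B).
1.80/5.28 = R_B/(R_A + R_B) → R_B = R_A · (0.3409)/(1 − 0.3409) = 2.13 × 0.5172 = 1.102 kΩ.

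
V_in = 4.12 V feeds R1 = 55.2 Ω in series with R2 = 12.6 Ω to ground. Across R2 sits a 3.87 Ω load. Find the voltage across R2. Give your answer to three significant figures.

First combine the lower leg with the load: R2 ‖ R_L = 2.961 Ω.
Then V_out = V_in · R2'/(R1 + R2') = 4.12 × 2.961/58.16 = 0.2097 V.
(Unloaded it would be 0.766 V; the load pulls it down.)

V_out ≈ 0.210 V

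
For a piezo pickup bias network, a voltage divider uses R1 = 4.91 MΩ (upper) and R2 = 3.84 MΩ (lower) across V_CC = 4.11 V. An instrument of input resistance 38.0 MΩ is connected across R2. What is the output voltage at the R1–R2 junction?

First combine the lower leg with the load: R2 ‖ R_L = 3.488 MΩ.
Now apply the divider: V_out = 4.11 × 0.4153 = 1.707 V.

V_out ≈ 1.71 V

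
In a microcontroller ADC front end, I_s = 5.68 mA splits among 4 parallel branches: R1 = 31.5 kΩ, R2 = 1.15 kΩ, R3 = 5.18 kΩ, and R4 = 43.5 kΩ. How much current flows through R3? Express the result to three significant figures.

I ≈ 0.981 mA

Conductances: ΣG = 1/31.5 + 1/1.15 + 1/5.18 + 1/43.5 = 1.117 (1/kΩ).
By the current-divider rule, I = I_s · G_k/ΣG = 5.68 × 0.1728 = 0.9814 mA.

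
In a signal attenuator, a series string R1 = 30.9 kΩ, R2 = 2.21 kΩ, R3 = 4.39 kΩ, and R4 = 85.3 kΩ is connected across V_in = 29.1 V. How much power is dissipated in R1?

Series current I = V_in/ΣR = 29.1/122.8 = 0.2370 mA.
V(R1) = I·R = 7.322 V; P = V·I = 7.322 × 0.2370 = 1.735 mW.

P ≈ 1.74 mW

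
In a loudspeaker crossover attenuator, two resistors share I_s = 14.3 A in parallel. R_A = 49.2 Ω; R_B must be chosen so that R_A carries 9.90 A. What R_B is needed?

R_B ≈ 111 Ω

In a two-way split, I_A/I_s = R_B/(R_A + R_B).
9.90/14.3 = R_B/(R_A + R_B) → R_B = R_A · (0.6923)/(1 − 0.6923) = 49.2 × 2.250 = 110.7 Ω.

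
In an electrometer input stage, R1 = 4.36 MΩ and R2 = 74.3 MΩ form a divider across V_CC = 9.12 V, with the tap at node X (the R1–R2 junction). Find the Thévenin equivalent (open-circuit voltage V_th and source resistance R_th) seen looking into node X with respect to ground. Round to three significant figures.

V_th ≈ 8.61 V, R_th ≈ 4.12 MΩ

With X open, the divider is unloaded: V_th = 9.12 × 74.3/78.66 = 8.614 V.
Looking into X with the source shorted: R_th = R1·R2/(R1+R2) = 4.360 × 74.3/78.66 = 4.118 MΩ.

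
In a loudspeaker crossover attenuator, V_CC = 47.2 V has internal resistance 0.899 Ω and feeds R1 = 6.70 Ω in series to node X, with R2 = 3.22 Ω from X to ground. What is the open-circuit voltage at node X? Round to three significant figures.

R1' = 0.899 + 6.70 = 7.599 Ω (source resistance + R1).
V_th is the unloaded tap voltage: V_CC · R2/(R1'+R2) = 47.2 × 0.2976 = 14.05 V.

V_th ≈ 14.0 V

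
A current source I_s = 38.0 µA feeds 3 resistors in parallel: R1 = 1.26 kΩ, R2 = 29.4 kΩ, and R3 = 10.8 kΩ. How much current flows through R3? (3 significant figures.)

ΣG = 1/1.26 + 1/29.4 + 1/10.8 = 0.9203.
By the current-divider rule, I = I_s · G_k/ΣG = 38.0 × 0.1006 = 3.823 µA.

I ≈ 3.82 µA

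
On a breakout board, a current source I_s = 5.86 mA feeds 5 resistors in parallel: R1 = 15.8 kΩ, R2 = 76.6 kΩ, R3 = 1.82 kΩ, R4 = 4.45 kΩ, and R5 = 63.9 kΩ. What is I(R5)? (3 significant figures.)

I ≈ 0.106 mA

ΣG = 1/15.8 + 1/76.6 + 1/1.82 + 1/4.45 + 1/63.9 = 0.8662.
Current divider: I(R5) = I_s · G_k/ΣG = 5.86 × (0.01565/0.8662) = 5.86 × 0.01807 = 0.1059 mA.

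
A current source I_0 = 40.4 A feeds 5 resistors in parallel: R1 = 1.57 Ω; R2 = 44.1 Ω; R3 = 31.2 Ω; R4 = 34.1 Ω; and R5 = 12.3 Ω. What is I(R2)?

Conductances: ΣG = 1/1.57 + 1/44.1 + 1/31.2 + 1/34.1 + 1/12.3 = 0.8023 (1/Ω).
Current divider: I(R2) = I_0 · G_k/ΣG = 40.4 × (0.02268/0.8023) = 40.4 × 0.02826 = 1.142 A.

I ≈ 1.14 A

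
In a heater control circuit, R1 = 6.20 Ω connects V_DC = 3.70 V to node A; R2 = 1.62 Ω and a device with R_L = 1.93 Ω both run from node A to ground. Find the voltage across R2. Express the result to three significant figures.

V_out ≈ 0.460 V

R2 ‖ R_L = (1.62 × 1.93)/(1.62 + 1.93) = 0.8807 Ω.
Now apply the divider: V_out = 3.70 × 0.1244 = 0.4602 V.
(Unloaded it would be 0.766 V; the load pulls it down.)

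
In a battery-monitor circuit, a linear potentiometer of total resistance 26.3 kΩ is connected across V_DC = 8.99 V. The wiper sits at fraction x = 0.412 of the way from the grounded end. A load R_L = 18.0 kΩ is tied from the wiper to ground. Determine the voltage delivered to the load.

Split the track: R_lower = x·R_p = 10.84 kΩ, R_upper = (1−x)·R_p = 15.46 kΩ.
(x·R_p) ‖ R_L = 6.764 kΩ.
V_out = 8.99 × 6.764/(15.46 + 6.764) = 2.736 V.

V_out ≈ 2.74 V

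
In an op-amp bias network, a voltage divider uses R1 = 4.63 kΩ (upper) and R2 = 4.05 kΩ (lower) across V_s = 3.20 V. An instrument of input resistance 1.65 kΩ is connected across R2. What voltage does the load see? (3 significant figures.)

V_out ≈ 0.647 V

First combine the lower leg with the load: R2 ‖ R_L = 1.172 kΩ.
Now apply the divider: V_out = 3.20 × 0.2020 = 0.6466 V.
(Unloaded it would be 1.49 V; the load pulls it down.)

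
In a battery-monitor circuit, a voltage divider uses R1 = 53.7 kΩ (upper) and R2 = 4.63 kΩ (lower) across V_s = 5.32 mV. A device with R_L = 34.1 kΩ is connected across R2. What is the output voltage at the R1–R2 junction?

V_out ≈ 0.375 mV

First combine the lower leg with the load: R2 ‖ R_L = 4.077 kΩ.
Voltage divider with the loaded lower leg: V_out = 5.32 × 4.077/(53.7 + 4.077) = 5.32 × 0.07056 = 0.3754 mV.
(Unloaded it would be 0.422 mV; the load pulls it down.)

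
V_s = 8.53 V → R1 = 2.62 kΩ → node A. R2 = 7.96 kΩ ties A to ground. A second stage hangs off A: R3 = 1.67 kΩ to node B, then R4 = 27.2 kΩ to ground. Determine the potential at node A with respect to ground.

V_A ≈ 6.01 V

Looking into the second stage from A: R3 + R4 = 28.87 kΩ appears in parallel with R2.
Effective lower resistance at A: R2 ‖ 28.87 = 6.240 kΩ.
V_A = 8.53 × 6.240/(2.62 + 6.240) = 6.007 V.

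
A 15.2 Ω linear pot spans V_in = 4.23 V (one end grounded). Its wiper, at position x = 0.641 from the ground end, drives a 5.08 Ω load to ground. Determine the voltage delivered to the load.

The pot divides into 5.457 Ω above the wiper and 9.743 Ω below.
Lower segment in parallel with the load: 9.743 ‖ 5.08 = 3.339 Ω.
Loaded-divider output: V_out = 4.23 × 0.3796 = 1.606 V.
(Unloaded: V_out = x·V_in = 2.71 V.)

V_out ≈ 1.61 V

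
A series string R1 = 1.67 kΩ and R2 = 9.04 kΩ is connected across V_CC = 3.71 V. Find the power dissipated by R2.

P ≈ 1.08 mW

ΣR = 10.71 kΩ → I = 3.71/10.71 = 0.3464 mA.
P(R2) = I²·R2 = (0.3464)² × 9.04 = 1.085 mW.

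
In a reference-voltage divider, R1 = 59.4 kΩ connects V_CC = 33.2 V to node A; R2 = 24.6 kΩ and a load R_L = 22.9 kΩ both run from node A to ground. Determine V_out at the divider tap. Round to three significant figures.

R2 ‖ R_L = (24.6 × 22.9)/(24.6 + 22.9) = 11.86 kΩ.
Now apply the divider: V_out = 33.2 × 0.1664 = 5.525 V.

V_out ≈ 5.53 V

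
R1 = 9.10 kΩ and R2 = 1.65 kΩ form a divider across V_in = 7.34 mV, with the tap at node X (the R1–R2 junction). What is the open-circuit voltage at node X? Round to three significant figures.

V_th ≈ 1.13 mV

V_th is the unloaded tap voltage: V_in · R2/(R1+R2) = 7.34 × 0.1535 = 1.127 mV.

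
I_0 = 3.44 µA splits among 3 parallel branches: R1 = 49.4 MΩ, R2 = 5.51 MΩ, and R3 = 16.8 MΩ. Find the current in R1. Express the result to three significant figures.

I ≈ 0.267 µA

Conductances: ΣG = 1/49.4 + 1/5.51 + 1/16.8 = 0.2613 (1/MΩ).
R1 takes the fraction G_k/ΣG = 0.02024/0.2613 = 0.07748, so I = 3.44 × 0.07748 = 0.2665 µA.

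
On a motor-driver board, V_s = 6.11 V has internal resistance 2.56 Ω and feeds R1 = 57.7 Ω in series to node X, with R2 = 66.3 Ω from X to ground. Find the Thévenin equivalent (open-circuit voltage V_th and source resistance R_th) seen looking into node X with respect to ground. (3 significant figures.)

V_th ≈ 3.20 V, R_th ≈ 31.6 Ω

R1' = 2.56 + 57.7 = 60.26 Ω (source resistance + R1).
V_th is the unloaded tap voltage: V_s · R2/(R1'+R2) = 6.11 × 0.5239 = 3.201 V.
Zeroing V_s shorts the top of R1' to ground, so R_th = R1' ‖ R2 = 31.57 Ω.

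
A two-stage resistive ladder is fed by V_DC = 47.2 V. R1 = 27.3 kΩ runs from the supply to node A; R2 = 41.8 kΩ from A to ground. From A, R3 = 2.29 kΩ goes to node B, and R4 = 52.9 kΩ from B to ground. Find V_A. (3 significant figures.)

V_A ≈ 22.0 V

The second stage (R3 + R4 = 55.19 kΩ) loads node A in parallel with R2.
R2 ‖ (R3+R4) = 23.79 kΩ.
So V_A = 47.2 × 0.4656 = 21.98 V.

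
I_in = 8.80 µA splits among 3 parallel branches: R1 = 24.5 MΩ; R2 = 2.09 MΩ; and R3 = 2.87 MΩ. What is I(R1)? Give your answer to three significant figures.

I ≈ 0.414 µA

Total conductance ΣG = 1/24.5 + 1/2.09 + 1/2.87 = 0.8677 (units of 1/MΩ).
R1 takes the fraction G_k/ΣG = 0.04082/0.8677 = 0.04704, so I = 8.80 × 0.04704 = 0.4139 µA.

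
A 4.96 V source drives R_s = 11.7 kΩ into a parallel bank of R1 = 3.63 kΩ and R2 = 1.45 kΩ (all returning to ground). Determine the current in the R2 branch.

Equivalent of the parallel group: R_p = 1.036 kΩ.
V_A by voltage divider: V_A = 4.96 × 1.036/(11.7 + 1.036) = 0.4035 V.
I(R2) = V_A / R2 = 0.4035/1.45 = 0.2783 mA.
(Equivalently: I_total = 0.3894 mA, then current-divider fraction G_k/ΣG = 0.7146.)

I ≈ 0.278 mA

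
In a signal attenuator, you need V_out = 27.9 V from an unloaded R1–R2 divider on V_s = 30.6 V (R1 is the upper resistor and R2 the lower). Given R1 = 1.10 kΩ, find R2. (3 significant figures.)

R2 ≈ 11.4 kΩ

V_out/V_s = R2/(R1+R2) = 0.9118.
So R2 = R1 · V_out/(V_s − V_out) = 1.10 × 27.9/(30.6 − 27.9) = 1.10 × 10.33 = 11.37 kΩ.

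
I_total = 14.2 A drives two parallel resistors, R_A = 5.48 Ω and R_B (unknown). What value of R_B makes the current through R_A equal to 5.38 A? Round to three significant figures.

In a two-way split, I_A/I_total = R_B/(R_A + R_B).
5.38/14.2 = R_B/(R_A + R_B) → R_B = R_A · (0.3789)/(1 − 0.3789) = 5.48 × 0.6100 = 3.343 Ω.

R_B ≈ 3.34 Ω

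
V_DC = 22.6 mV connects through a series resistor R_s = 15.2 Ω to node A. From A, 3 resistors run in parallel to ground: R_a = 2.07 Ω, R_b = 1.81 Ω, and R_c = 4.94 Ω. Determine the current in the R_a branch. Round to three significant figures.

Parallel bank: R_p = 1/(1/2.07 + 1/1.81 + 1/4.94) = 0.8077 Ω.
V_A = 22.6 × 0.8077/16.01 = 1.140 mV.
Branch current I = V_A/R_a = 1.140/2.07 = 0.5509 mA.

I ≈ 0.551 mA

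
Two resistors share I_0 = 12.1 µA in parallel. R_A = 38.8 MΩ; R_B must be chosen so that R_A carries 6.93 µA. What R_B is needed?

The fraction through R_A equals R_B/(R_A+R_B).
6.93/12.1 = R_B/(R_A + R_B) → R_B = R_A · (0.5727)/(1 − 0.5727) = 38.8 × 1.340 = 52.01 MΩ.

R_B ≈ 52.0 MΩ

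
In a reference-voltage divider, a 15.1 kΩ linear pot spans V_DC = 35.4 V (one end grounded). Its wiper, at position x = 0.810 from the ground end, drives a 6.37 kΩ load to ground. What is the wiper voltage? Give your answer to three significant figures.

Lower segment x·R_p = 12.23 kΩ; upper segment (1−x)·R_p = 2.869 kΩ.
Lower segment in parallel with the load: 12.23 ‖ 6.37 = 4.189 kΩ.
Loaded-divider output: V_out = 35.4 × 0.5935 = 21.01 V.

V_out ≈ 21.0 V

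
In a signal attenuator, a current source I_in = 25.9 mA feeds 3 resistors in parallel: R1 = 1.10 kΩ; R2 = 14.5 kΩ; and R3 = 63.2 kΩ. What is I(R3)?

I ≈ 0.412 mA

Total conductance ΣG = 1/1.10 + 1/14.5 + 1/63.2 = 0.9939 (units of 1/kΩ).
By the current-divider rule, I = I_in · G_k/ΣG = 25.9 × 0.01592 = 0.4123 mA.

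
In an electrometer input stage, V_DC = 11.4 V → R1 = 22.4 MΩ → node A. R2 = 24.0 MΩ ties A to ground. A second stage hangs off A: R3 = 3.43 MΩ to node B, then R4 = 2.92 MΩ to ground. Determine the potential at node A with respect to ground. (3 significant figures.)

V_A ≈ 2.09 V

Looking into the second stage from A: R3 + R4 = 6.350 MΩ appears in parallel with R2.
Effective lower resistance at A: R2 ‖ 6.350 = 5.021 MΩ.
V_A = 11.4 × 5.021/(22.4 + 5.021) = 2.088 V.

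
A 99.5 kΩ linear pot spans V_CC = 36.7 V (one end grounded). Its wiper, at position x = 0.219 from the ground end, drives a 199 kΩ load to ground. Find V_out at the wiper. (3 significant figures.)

V_out ≈ 7.40 V

Lower segment x·R_p = 21.79 kΩ; upper segment (1−x)·R_p = 77.71 kΩ.
Lower segment in parallel with the load: 21.79 ‖ 199 = 19.64 kΩ.
Loaded-divider output: V_out = 36.7 × 0.2017 = 7.404 V.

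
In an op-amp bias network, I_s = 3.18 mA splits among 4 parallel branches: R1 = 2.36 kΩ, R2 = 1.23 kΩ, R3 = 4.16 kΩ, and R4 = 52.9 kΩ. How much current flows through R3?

Conductances: ΣG = 1/2.36 + 1/1.23 + 1/4.16 + 1/52.9 = 1.496 (1/kΩ).
By the current-divider rule, I = I_s · G_k/ΣG = 3.18 × 0.1607 = 0.5110 mA.

I ≈ 0.511 mA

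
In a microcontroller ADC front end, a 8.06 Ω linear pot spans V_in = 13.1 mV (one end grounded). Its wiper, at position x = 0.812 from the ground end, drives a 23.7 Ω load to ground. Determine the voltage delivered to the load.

V_out ≈ 10.1 mV

Split the track: R_lower = x·R_p = 6.545 Ω, R_upper = (1−x)·R_p = 1.515 Ω.
R_L loads the lower segment: effective lower R = 5.128 Ω.
Loaded-divider output: V_out = 13.1 × 0.7719 = 10.11 mV.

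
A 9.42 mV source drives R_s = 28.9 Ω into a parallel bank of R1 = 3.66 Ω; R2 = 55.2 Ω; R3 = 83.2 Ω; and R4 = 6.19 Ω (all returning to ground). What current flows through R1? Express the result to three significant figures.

Parallel bank: R_p = 1/(1/3.66 + 1/55.2 + 1/83.2 + 1/6.19) = 2.151 Ω.
Node voltage V_A = V_DC · R_p/(R_s + R_p) = 9.42 × 0.06927 = 0.6525 mV.
I(R1) = V_A / R1 = 0.6525/3.66 = 0.1783 mA.

I ≈ 0.178 mA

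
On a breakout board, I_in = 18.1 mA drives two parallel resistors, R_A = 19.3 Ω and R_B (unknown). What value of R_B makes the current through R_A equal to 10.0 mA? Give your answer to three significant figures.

R_B ≈ 23.8 Ω

Two-branch current divider: I_A = I_in · R_B/(R_A + R_B).
10.0/18.1 = R_B/(R_A + R_B) → R_B = R_A · (0.5525)/(1 − 0.5525) = 19.3 × 1.235 = 23.83 Ω.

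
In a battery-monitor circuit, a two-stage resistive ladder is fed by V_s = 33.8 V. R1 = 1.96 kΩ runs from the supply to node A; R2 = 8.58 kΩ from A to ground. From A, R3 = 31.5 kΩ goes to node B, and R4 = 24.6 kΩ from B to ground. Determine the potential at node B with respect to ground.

V_B ≈ 11.7 V

The second stage (R3 + R4 = 56.10 kΩ) loads node A in parallel with R2.
Effective lower resistance at A: R2 ‖ 56.10 = 7.442 kΩ.
V_A = 33.8 × 7.442/(1.96 + 7.442) = 26.75 V.
Then the unloaded second divider: V_B = V_A × R4/(R3+R4) = 26.75 × 0.4385 = 11.73 V.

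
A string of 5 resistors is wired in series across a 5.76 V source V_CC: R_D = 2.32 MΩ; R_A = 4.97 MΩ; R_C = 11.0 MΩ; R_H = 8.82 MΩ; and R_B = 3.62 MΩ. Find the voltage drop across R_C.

Total series resistance ΣR = 2.32 + 4.97 + 11.0 + 8.82 + 3.62 = 30.73 MΩ.
By the voltage-divider rule, V = 5.76 × 11.00/30.73 = 2.062 V.

V ≈ 2.06 V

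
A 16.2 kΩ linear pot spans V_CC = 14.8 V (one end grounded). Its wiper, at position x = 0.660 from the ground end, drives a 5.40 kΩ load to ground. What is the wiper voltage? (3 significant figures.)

Split the track: R_lower = x·R_p = 10.69 kΩ, R_upper = (1−x)·R_p = 5.508 kΩ.
Lower segment in parallel with the load: 10.69 ‖ 5.40 = 3.588 kΩ.
Loaded-divider output: V_out = 14.8 × 0.3945 = 5.838 V.

V_out ≈ 5.84 V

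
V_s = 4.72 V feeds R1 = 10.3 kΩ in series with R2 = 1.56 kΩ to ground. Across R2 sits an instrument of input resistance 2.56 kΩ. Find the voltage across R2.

First combine the lower leg with the load: R2 ‖ R_L = 0.9693 kΩ.
Voltage divider with the loaded lower leg: V_out = 4.72 × 0.9693/(10.3 + 0.9693) = 4.72 × 0.08601 = 0.4060 V.
(Unloaded it would be 0.621 V; the load pulls it down.)

V_out ≈ 0.406 V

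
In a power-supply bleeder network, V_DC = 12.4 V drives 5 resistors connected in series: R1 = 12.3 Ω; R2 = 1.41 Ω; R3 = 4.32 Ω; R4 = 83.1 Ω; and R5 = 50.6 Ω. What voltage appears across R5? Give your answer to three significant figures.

V ≈ 4.14 V

Total series resistance ΣR = 12.3 + 1.41 + 4.32 + 83.1 + 50.6 = 151.7 Ω.
V = V_DC · R/ΣR = 12.4 × 0.3335 = 4.135 V.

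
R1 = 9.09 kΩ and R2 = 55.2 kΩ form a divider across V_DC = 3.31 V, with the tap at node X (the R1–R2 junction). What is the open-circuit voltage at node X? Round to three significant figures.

Open-circuit (no load on X): V_th = V_DC · R2/(R1 + R2) = 3.31 × 55.2/(9.090 + 55.2) = 2.842 V.

V_th ≈ 2.84 V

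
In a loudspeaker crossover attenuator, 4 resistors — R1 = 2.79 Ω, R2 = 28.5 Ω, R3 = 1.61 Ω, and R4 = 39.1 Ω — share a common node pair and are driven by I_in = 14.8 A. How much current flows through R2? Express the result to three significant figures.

Conductances: ΣG = 1/2.79 + 1/28.5 + 1/1.61 + 1/39.1 = 1.040 (1/Ω).
By the current-divider rule, I = I_in · G_k/ΣG = 14.8 × 0.03373 = 0.4992 A.

I ≈ 0.499 A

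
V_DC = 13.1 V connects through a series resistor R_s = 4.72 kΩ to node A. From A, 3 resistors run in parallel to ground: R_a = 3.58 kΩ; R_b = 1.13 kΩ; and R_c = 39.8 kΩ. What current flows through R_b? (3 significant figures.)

Parallel bank: R_p = 1/(1/3.58 + 1/1.13 + 1/39.8) = 0.8408 kΩ.
V_A by voltage divider: V_A = 13.1 × 0.8408/(4.72 + 0.8408) = 1.981 V.
Branch current I = V_A/R_b = 1.981/1.13 = 1.753 mA.
(Equivalently: I_total = 2.356 mA, then current-divider fraction G_k/ΣG = 0.7440.)

I ≈ 1.75 mA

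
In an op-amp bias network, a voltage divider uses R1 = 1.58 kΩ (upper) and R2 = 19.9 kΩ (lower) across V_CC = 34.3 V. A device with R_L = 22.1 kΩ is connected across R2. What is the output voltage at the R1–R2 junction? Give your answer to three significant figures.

V_out ≈ 29.8 V

First combine the lower leg with the load: R2 ‖ R_L = 10.47 kΩ.
Voltage divider with the loaded lower leg: V_out = 34.3 × 10.47/(1.58 + 10.47) = 34.3 × 0.8689 = 29.80 V.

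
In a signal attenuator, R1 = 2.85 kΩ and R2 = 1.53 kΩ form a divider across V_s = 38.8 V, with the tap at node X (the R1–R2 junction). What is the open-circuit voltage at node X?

Open-circuit (no load on X): V_th = V_s · R2/(R1 + R2) = 38.8 × 1.53/(2.850 + 1.53) = 13.55 V.

V_th ≈ 13.6 V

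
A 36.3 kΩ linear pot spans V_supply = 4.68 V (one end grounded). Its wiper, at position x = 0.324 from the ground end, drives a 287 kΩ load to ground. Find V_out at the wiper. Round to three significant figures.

V_out ≈ 1.48 V

Lower segment x·R_p = 11.76 kΩ; upper segment (1−x)·R_p = 24.54 kΩ.
R_L loads the lower segment: effective lower R = 11.30 kΩ.
V_out = 4.68 × 11.30/(24.54 + 11.30) = 1.475 V.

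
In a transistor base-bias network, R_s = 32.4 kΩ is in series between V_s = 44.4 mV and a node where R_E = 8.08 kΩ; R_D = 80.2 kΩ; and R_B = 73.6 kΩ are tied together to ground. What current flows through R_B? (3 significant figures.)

I ≈ 0.103 µA

Parallel bank: R_p = 1/(1/8.08 + 1/80.2 + 1/73.6) = 6.675 kΩ.
V_A by voltage divider: V_A = 44.4 × 6.675/(32.4 + 6.675) = 7.584 mV.
I(R_B) = V_A / R_B = 7.584/73.6 = 0.1030 µA.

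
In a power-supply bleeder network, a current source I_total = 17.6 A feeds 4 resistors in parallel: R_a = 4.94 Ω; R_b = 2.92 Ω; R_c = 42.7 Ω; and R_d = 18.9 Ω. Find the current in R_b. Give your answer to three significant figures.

I ≈ 9.70 A

Total conductance ΣG = 1/4.94 + 1/2.92 + 1/42.7 + 1/18.9 = 0.6212 (units of 1/Ω).
Current divider: I(R_b) = I_total · G_k/ΣG = 17.6 × (0.3425/0.6212) = 17.6 × 0.5513 = 9.702 A.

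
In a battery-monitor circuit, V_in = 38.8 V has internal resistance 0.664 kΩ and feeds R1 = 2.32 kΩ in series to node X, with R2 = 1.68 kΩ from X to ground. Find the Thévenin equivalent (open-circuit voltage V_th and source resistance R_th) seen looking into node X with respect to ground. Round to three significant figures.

R1' = 0.664 + 2.32 = 2.984 kΩ (source resistance + R1).
V_th is the unloaded tap voltage: V_in · R2/(R1'+R2) = 38.8 × 0.3602 = 13.98 V.
Zeroing V_in shorts the top of R1' to ground, so R_th = R1' ‖ R2 = 1.075 kΩ.

V_th ≈ 14.0 V, R_th ≈ 1.07 kΩ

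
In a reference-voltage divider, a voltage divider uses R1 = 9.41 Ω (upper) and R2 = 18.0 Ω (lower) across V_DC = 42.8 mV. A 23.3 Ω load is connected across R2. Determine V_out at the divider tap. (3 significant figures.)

V_out ≈ 22.2 mV

The load sits in parallel with R2, giving an effective lower resistance R2' = R2·R_L/(R2+R_L) = 10.15 Ω.
Now apply the divider: V_out = 42.8 × 0.5190 = 22.21 mV.
(Unloaded it would be 28.1 mV; the load pulls it down.)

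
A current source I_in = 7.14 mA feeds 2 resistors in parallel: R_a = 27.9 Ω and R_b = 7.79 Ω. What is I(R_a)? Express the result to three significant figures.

I ≈ 1.56 mA

Two-branch current divider: I_k = I_in · R_other/(R_1 + R_2).
I(R_a) = 7.14 × 7.79/(27.9 + 7.79) = 7.14 × 0.2183 = 1.558 mA.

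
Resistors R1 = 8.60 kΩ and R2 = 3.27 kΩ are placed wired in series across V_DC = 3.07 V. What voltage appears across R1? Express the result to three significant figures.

V ≈ 2.22 V

Series total: ΣR = 8.60 + 3.27 = 11.87 kΩ.
By the voltage-divider rule, V = 3.07 × 8.600/11.87 = 2.224 V.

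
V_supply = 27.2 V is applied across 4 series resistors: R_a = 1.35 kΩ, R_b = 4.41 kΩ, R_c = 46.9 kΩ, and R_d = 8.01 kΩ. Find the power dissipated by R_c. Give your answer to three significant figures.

P ≈ 9.43 mW

Series current I = V_supply/ΣR = 27.2/60.67 = 0.4483 mA.
P(R_c) = I²·R_c = (0.4483)² × 46.9 = 9.427 mW.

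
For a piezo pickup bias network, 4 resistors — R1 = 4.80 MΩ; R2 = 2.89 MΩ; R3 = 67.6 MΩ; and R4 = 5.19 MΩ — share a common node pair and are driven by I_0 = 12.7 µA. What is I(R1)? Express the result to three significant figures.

I ≈ 3.47 µA

Total conductance ΣG = 1/4.80 + 1/2.89 + 1/67.6 + 1/5.19 = 0.7618 (units of 1/MΩ).
By the current-divider rule, I = I_0 · G_k/ΣG = 12.7 × 0.2735 = 3.473 µA.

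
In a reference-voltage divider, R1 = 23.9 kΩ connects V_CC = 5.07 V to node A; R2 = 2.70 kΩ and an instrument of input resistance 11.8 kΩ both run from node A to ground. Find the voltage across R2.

R2 ‖ R_L = (2.70 × 11.8)/(2.70 + 11.8) = 2.197 kΩ.
Now apply the divider: V_out = 5.07 × 0.08419 = 0.4269 V.

V_out ≈ 0.427 V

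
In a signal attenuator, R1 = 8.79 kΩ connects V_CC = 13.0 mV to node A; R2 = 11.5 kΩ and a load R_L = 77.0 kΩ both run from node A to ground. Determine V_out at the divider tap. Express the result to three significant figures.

The load sits in parallel with R2, giving an effective lower resistance R2' = R2·R_L/(R2+R_L) = 10.01 kΩ.
Voltage divider with the loaded lower leg: V_out = 13.0 × 10.01/(8.79 + 10.01) = 13.0 × 0.5323 = 6.920 mV.
(Unloaded it would be 7.37 mV; the load pulls it down.)

V_out ≈ 6.92 mV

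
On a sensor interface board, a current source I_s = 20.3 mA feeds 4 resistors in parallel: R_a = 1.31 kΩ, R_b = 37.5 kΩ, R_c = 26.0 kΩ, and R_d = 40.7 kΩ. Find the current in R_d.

ΣG = 1/1.31 + 1/37.5 + 1/26.0 + 1/40.7 = 0.8531.
Current divider: I(R_d) = I_s · G_k/ΣG = 20.3 × (0.02457/0.8531) = 20.3 × 0.02880 = 0.5847 mA.

I ≈ 0.585 mA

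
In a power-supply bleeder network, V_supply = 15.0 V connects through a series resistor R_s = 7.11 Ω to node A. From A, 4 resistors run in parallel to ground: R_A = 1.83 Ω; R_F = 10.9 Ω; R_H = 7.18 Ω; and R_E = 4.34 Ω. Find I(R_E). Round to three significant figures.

Combine the parallel branches: R_p = (1/1.83 + 1/10.9 + 1/7.18 + 1/4.34)⁻¹ = 0.9922 Ω.
V_A by voltage divider: V_A = 15.0 × 0.9922/(7.11 + 0.9922) = 1.837 V.
I(R_E) = V_A / R_E = 1.837/4.34 = 0.4232 A.
(Check via current divider: I_total = 1.851 A; share G_k/ΣG = 0.2286 → same result.)

I ≈ 0.423 A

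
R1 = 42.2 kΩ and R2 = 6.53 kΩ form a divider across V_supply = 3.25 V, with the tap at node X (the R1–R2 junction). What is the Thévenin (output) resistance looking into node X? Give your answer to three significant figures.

With V_supply suppressed (replaced by a short), R_th = R1 ‖ R2 = (42.20 × 6.53)/(42.20 + 6.53) = 5.655 kΩ.

R_th ≈ 5.65 kΩ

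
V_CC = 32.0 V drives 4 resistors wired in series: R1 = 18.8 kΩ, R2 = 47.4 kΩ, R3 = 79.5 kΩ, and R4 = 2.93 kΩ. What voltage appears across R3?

Total series resistance ΣR = 18.8 + 47.4 + 79.5 + 2.93 = 148.6 kΩ.
V = V_CC · R/ΣR = 32.0 × 0.5349 = 17.12 V.

V ≈ 17.1 V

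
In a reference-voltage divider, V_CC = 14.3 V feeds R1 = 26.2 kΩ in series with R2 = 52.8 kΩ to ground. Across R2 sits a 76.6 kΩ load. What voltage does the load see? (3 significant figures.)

V_out ≈ 7.78 V

The load sits in parallel with R2, giving an effective lower resistance R2' = R2·R_L/(R2+R_L) = 31.26 kΩ.
Now apply the divider: V_out = 14.3 × 0.5440 = 7.779 V.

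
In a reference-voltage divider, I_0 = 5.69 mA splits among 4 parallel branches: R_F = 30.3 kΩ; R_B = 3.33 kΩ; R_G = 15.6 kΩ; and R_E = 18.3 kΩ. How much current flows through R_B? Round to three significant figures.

ΣG = 1/30.3 + 1/3.33 + 1/15.6 + 1/18.3 = 0.4521.
R_B takes the fraction G_k/ΣG = 0.3003/0.4521 = 0.6643, so I = 5.69 × 0.6643 = 3.780 mA.

I ≈ 3.78 mA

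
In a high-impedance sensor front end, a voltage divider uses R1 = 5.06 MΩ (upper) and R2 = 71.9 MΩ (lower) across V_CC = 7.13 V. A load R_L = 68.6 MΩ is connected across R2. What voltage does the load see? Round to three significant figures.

First combine the lower leg with the load: R2 ‖ R_L = 35.11 MΩ.
Then V_out = V_CC · R2'/(R1 + R2') = 7.13 × 35.11/40.17 = 6.232 V.

V_out ≈ 6.23 V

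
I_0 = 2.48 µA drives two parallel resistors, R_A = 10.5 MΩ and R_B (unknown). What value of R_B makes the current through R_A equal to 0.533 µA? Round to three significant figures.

R_B ≈ 2.87 MΩ

Two-branch current divider: I_A = I_0 · R_B/(R_A + R_B).
With f = 0.2149, R_B = R_A · f/(1−f) = 10.5 × 0.2738 = 2.874 MΩ.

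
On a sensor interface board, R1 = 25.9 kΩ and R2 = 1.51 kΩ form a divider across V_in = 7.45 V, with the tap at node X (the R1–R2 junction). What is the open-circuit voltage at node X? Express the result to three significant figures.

V_th ≈ 0.410 V

Open-circuit (no load on X): V_th = V_in · R2/(R1 + R2) = 7.45 × 1.51/(25.90 + 1.51) = 0.4104 V.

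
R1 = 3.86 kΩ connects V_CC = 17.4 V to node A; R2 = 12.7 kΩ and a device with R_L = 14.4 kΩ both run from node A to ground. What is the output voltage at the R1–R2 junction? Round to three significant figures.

First combine the lower leg with the load: R2 ‖ R_L = 6.748 kΩ.
Then V_out = V_CC · R2'/(R1 + R2') = 17.4 × 6.748/10.61 = 11.07 V.
(Unloaded it would be 13.3 V; the load pulls it down.)

V_out ≈ 11.1 V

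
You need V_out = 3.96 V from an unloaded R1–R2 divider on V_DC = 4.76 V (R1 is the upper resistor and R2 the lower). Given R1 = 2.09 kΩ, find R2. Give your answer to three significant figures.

R2 ≈ 10.3 kΩ

The divider ratio is R2/(R1+R2) = 3.96/4.76 = 0.8319.
Rearranging, R2 = R1·k/(1−k) = 2.09 × 4.950 = 10.35 kΩ.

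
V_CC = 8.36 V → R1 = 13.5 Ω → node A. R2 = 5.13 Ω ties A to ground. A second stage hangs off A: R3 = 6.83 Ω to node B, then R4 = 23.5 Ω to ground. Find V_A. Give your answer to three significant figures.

V_A ≈ 2.05 V

Node A sees R2 in parallel with the series input of stage 2, R3 + R4 = 30.33 Ω.
R2 ‖ (R3+R4) = 4.388 Ω.
So V_A = 8.36 × 0.2453 = 2.051 V.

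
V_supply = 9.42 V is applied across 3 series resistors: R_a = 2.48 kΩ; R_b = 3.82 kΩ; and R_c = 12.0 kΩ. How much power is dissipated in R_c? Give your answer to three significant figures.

ΣR = 18.30 kΩ → I = 9.42/18.30 = 0.5148 mA.
P = I²R = 0.2650 × 12.0 = 3.180 mW.

P ≈ 3.18 mW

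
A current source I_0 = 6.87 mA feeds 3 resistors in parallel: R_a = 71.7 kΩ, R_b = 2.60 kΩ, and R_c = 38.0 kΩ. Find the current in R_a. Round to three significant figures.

I ≈ 0.226 mA

ΣG = 1/71.7 + 1/2.60 + 1/38.0 = 0.4249.
Current divider: I(R_a) = I_0 · G_k/ΣG = 6.87 × (0.01395/0.4249) = 6.87 × 0.03283 = 0.2255 mA.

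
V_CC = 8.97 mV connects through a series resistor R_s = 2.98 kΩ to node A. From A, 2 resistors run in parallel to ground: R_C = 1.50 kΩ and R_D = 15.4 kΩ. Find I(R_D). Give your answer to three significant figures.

Parallel bank: R_p = 1/(1/1.50 + 1/15.4) = 1.367 kΩ.
V_A = 8.97 × 1.367/4.347 = 2.821 mV.
Branch current I = V_A/R_D = 2.821/15.4 = 0.1832 µA.
(Check via current divider: I_total = 2.064 µA; share G_k/ΣG = 0.08876 → same result.)

I ≈ 0.183 µA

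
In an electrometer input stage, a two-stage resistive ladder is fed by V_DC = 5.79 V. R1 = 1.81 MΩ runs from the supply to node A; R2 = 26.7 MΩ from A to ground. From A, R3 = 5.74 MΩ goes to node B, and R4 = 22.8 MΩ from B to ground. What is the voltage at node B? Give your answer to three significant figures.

V_B ≈ 4.09 V

Node A sees R2 in parallel with the series input of stage 2, R3 + R4 = 28.54 MΩ.
R2 ‖ (R3+R4) = 13.79 MΩ.
First divider: V_A = V_DC · 13.79/(1.81 + 13.79) = 5.118 V.
Then the unloaded second divider: V_B = V_A × R4/(R3+R4) = 5.118 × 0.7989 = 4.089 V.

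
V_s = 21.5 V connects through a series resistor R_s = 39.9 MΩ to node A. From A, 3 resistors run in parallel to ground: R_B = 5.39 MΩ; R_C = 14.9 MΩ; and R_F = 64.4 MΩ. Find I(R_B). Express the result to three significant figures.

I ≈ 0.341 µA

Combine the parallel branches: R_p = (1/5.39 + 1/14.9 + 1/64.4)⁻¹ = 3.729 MΩ.
V_A by voltage divider: V_A = 21.5 × 3.729/(39.9 + 3.729) = 1.838 V.
Branch current I = V_A/R_B = 1.838/5.39 = 0.3409 µA.
(Check via current divider: I_total = 0.4928 µA; share G_k/ΣG = 0.6918 → same result.)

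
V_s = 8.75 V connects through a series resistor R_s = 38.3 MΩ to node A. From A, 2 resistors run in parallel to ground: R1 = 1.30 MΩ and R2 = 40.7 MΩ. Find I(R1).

Equivalent of the parallel group: R_p = 1.260 MΩ.
V_A by voltage divider: V_A = 8.75 × 1.260/(38.3 + 1.260) = 0.2786 V.
I(R1) = V_A / R1 = 0.2786/1.30 = 0.2143 µA.

I ≈ 0.214 µA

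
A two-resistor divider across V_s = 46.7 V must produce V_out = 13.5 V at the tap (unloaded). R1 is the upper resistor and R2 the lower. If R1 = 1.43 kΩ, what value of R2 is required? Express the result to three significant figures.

R2 ≈ 0.581 kΩ

V_out/V_s = R2/(R1+R2) = 0.2891.
Rearranging, R2 = R1·k/(1−k) = 1.43 × 0.4066 = 0.5815 kΩ.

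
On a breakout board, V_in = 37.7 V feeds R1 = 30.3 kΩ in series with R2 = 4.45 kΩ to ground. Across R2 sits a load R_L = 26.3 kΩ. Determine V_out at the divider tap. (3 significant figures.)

The load sits in parallel with R2, giving an effective lower resistance R2' = R2·R_L/(R2+R_L) = 3.806 kΩ.
Now apply the divider: V_out = 37.7 × 0.1116 = 4.207 V.
(Unloaded it would be 4.83 V; the load pulls it down.)

V_out ≈ 4.21 V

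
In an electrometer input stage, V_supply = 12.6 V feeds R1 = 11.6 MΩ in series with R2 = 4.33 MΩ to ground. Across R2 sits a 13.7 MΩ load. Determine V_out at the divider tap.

V_out ≈ 2.78 V

The load sits in parallel with R2, giving an effective lower resistance R2' = R2·R_L/(R2+R_L) = 3.290 MΩ.
Then V_out = V_supply · R2'/(R1 + R2') = 12.6 × 3.290/14.89 = 2.784 V.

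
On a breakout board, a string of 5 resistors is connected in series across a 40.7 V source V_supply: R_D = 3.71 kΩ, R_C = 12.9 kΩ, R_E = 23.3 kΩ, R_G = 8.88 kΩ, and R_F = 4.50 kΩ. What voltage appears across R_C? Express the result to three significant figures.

V ≈ 9.85 V

Series total: ΣR = 3.71 + 12.9 + 23.3 + 8.88 + 4.50 = 53.29 kΩ.
Voltage divider: V = V_supply · (12.90 / 53.29) = 40.7 × 0.2421 = 9.852 V.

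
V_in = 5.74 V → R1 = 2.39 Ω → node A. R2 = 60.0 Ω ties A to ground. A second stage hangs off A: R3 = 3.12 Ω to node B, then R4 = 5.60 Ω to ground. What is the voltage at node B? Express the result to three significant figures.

Node A sees R2 in parallel with the series input of stage 2, R3 + R4 = 8.720 Ω.
R2 ‖ (R3+R4) = 7.614 Ω.
So V_A = 5.74 × 0.7611 = 4.369 V.
Stage 2 is unloaded, so V_B = V_A · R4/(R3+R4) = 4.369 × 5.60/8.720 = 2.806 V.

V_B ≈ 2.81 V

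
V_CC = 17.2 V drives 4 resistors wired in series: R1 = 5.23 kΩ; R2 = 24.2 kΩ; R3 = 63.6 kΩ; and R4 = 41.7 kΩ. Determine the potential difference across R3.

Total series resistance ΣR = 5.23 + 24.2 + 63.6 + 41.7 = 134.7 kΩ.
V = V_CC · R/ΣR = 17.2 × 0.4721 = 8.119 V.

V ≈ 8.12 V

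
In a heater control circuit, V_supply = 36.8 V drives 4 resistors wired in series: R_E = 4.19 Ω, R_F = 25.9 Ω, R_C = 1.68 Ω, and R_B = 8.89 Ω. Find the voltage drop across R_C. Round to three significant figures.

V ≈ 1.52 V

ΣR = 4.19 + 25.9 + 1.68 + 8.89 = 40.66 Ω.
V = V_supply · R/ΣR = 36.8 × 0.04132 = 1.521 V.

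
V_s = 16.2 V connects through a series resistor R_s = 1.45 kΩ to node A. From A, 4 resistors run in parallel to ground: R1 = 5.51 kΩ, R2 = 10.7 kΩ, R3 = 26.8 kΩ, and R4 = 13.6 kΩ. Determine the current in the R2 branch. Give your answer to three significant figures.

Combine the parallel branches: R_p = (1/5.51 + 1/10.7 + 1/26.8 + 1/13.6)⁻¹ = 2.592 kΩ.
V_A = 16.2 × 2.592/4.042 = 10.39 V.
I(R2) = V_A / R2 = 10.39/10.7 = 0.9709 mA.
(Equivalently: I_total = 4.008 mA, then current-divider fraction G_k/ΣG = 0.2423.)

I ≈ 0.971 mA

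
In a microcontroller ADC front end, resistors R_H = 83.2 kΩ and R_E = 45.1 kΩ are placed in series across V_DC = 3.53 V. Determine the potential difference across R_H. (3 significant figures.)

Total series resistance ΣR = 83.2 + 45.1 = 128.3 kΩ.
By the voltage-divider rule, V = 3.53 × 83.20/128.3 = 2.289 V.

V ≈ 2.29 V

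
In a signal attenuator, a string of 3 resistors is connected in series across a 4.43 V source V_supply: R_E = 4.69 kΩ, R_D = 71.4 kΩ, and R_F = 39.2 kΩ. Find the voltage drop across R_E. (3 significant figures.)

V ≈ 0.180 V

Total series resistance ΣR = 4.69 + 71.4 + 39.2 = 115.3 kΩ.
By the voltage-divider rule, V = 4.43 × 4.690/115.3 = 0.1802 V.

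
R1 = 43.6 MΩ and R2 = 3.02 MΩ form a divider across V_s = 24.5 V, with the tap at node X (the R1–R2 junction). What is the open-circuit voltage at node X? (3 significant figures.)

V_th ≈ 1.59 V

With X open, the divider is unloaded: V_th = 24.5 × 3.02/46.62 = 1.587 V.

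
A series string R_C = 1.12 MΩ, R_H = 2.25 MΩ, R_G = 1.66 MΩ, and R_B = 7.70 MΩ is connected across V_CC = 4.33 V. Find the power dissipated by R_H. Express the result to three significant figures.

ΣR = 12.73 MΩ → I = 4.33/12.73 = 0.3401 µA.
P(R_H) = I²·R_H = (0.3401)² × 2.25 = 0.2603 µW.

P ≈ 0.260 µW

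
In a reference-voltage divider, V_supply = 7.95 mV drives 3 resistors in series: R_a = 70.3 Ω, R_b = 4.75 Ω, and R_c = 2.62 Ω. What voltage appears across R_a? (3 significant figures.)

V ≈ 7.20 mV

Total series resistance ΣR = 70.3 + 4.75 + 2.62 = 77.67 Ω.
Voltage divider: V = V_supply · (70.30 / 77.67) = 7.95 × 0.9051 = 7.196 mV.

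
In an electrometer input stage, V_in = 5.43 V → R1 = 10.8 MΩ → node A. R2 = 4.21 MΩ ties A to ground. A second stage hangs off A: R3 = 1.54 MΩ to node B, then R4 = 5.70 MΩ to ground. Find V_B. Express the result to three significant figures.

The second stage (R3 + R4 = 7.240 MΩ) loads node A in parallel with R2.
R2 ‖ (R3+R4) = 2.662 MΩ.
So V_A = 5.43 × 0.1977 = 1.074 V.
Stage 2 is unloaded, so V_B = V_A · R4/(R3+R4) = 1.074 × 5.70/7.240 = 0.8454 V.

V_B ≈ 0.845 V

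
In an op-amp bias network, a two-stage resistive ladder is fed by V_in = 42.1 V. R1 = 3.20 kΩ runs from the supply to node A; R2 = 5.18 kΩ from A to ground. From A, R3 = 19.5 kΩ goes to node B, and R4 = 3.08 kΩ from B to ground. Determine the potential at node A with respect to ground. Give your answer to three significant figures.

Looking into the second stage from A: R3 + R4 = 22.58 kΩ appears in parallel with R2.
Effective lower resistance at A: R2 ‖ 22.58 = 4.213 kΩ.
So V_A = 42.1 × 0.5684 = 23.93 V.

V_A ≈ 23.9 V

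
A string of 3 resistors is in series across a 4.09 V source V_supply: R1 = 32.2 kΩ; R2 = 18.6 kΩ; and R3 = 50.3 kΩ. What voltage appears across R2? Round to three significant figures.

Total series resistance ΣR = 32.2 + 18.6 + 50.3 = 101.1 kΩ.
V = V_supply · R/ΣR = 4.09 × 0.1840 = 0.7525 V.

V ≈ 0.752 V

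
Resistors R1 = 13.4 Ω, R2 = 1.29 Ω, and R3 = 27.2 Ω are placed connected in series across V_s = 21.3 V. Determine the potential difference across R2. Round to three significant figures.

V ≈ 0.656 V

ΣR = 13.4 + 1.29 + 27.2 = 41.89 Ω.
Voltage divider: V = V_s · (1.290 / 41.89) = 21.3 × 0.03079 = 0.6559 V.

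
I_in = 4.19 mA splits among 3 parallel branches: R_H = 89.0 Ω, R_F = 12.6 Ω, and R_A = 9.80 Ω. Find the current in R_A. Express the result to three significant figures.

Total conductance ΣG = 1/89.0 + 1/12.6 + 1/9.80 = 0.1926 (units of 1/Ω).
R_A takes the fraction G_k/ΣG = 0.1020/0.1926 = 0.5297, so I = 4.19 × 0.5297 = 2.219 mA.

I ≈ 2.22 mA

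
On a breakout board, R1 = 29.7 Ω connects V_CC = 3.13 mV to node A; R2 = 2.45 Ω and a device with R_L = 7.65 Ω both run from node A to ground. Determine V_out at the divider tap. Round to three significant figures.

R2 ‖ R_L = (2.45 × 7.65)/(2.45 + 7.65) = 1.856 Ω.
Then V_out = V_CC · R2'/(R1 + R2') = 3.13 × 1.856/31.56 = 0.1841 mV.
(Unloaded it would be 0.239 mV; the load pulls it down.)

V_out ≈ 0.184 mV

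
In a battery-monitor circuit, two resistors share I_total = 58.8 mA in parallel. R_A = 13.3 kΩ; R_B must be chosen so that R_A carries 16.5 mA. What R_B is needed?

R_B ≈ 5.19 kΩ

Two-branch current divider: I_A = I_total · R_B/(R_A + R_B).
16.5/58.8 = R_B/(R_A + R_B) → R_B = R_A · (0.2806)/(1 − 0.2806) = 13.3 × 0.3901 = 5.188 kΩ.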